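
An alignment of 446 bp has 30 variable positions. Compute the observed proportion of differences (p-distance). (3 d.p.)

p = 30/446 = 0.067264… ≈ 0.067 (to 3 d.p.).

0.067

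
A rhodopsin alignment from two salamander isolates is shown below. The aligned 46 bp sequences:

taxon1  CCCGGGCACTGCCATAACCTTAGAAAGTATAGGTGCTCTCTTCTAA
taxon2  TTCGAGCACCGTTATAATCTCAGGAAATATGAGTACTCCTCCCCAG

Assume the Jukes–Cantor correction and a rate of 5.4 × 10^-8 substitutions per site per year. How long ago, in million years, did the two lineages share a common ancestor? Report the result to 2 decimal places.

5.56

The sequences differ at 19 of 46 sites, so p = 19/46 ≈ 0.413043.
d = −(3/4) ln(1 − 4p/3) = −0.75 ln(1 − 0.550724) = −0.75 ln(0.449276)
  = −0.75 × (-0.800118) = 0.600089 substitutions/site.
Under a molecular clock d = 2μt, so t = d/(2μ) = 0.600089 / (2 × 5.4 × 10^-8) = 5.56 million years.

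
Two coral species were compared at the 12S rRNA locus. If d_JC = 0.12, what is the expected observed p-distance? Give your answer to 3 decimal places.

p = (3/4)(1 − e^(−4d/3)) = 0.75 × (1 − e^(-0.16)) = 0.75 × (1 − 0.852144) = 0.110892.

0.111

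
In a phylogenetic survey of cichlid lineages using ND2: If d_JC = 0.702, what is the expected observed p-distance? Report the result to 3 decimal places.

p = (3/4)(1 − e^(−4d/3)) = 0.75 × (1 − e^(-0.936)) = 0.75 × (1 − 0.392193) = 0.455855.

0.456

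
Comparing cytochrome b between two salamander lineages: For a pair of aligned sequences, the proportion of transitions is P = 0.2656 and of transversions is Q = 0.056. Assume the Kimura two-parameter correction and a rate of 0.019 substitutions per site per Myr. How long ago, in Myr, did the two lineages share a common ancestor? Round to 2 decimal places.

Under the Kimura two-parameter model, d = −½ ln(1 − 2P − Q) − ¼ ln(1 − 2Q).
1 − 2P − Q = 0.4128, giving −½ ln(0.4128) = 0.442396.
1 − 2Q = 0.888, giving −¼ ln(0.888) = 0.029696.
d = 0.442396 + 0.029696 = 0.472092.
Under a molecular clock d = 2μt, so t = d/(2μ) = 0.472092 / (2 × 0.019) = 12.42 Myr.

12.42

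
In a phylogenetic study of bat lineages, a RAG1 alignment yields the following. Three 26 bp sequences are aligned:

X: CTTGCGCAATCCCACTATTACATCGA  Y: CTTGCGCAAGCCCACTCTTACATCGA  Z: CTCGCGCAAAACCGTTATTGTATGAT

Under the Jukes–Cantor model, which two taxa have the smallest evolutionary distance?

X and Y

X–Y: 2/26 differ, p = 0.077, d = 0.081.
X–Z: 10/26 differ, p = 0.385, d = 0.539.
Y–Z: 11/26 differ, p = 0.423, d = 0.623.
The smallest distance is between X and Y.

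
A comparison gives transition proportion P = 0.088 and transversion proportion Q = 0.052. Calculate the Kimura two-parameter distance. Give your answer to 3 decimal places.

0.157

Under the Kimura two-parameter model, d = −½ ln(1 − 2P − Q) − ¼ ln(1 − 2Q).
1 − 2P − Q = 0.772, giving −½ ln(0.772) = 0.129385.
1 − 2Q = 0.896, giving −¼ ln(0.896) = 0.027454.
d = 0.129385 + 0.027454 = 0.156839.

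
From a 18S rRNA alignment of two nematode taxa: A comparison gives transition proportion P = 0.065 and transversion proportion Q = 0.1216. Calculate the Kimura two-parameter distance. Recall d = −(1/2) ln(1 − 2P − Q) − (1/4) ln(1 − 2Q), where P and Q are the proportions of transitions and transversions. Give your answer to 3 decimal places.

0.215

Under the Kimura two-parameter model, d = −½ ln(1 − 2P − Q) − ¼ ln(1 − 2Q).
1 − 2P − Q = 0.7484, giving −½ ln(0.7484) = 0.144909.
1 − 2Q = 0.7568, giving −¼ ln(0.7568) = 0.069664.
d = 0.144909 + 0.069664 = 0.214573.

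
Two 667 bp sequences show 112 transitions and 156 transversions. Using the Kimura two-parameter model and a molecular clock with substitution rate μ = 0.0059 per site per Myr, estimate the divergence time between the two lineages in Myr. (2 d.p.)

49.10

P = 112/667 ≈ 0.167916 and Q = 156/667 ≈ 0.233883.
Under the Kimura two-parameter model, d = −½ ln(1 − 2P − Q) − ¼ ln(1 − 2Q).
1 − 2P − Q = 0.430285, giving −½ ln(0.430285) = 0.421654.
1 − 2Q = 0.532234, giving −¼ ln(0.532234) = 0.157668.
d = 0.421654 + 0.157668 = 0.579322.
Under a molecular clock d = 2μt, so t = d/(2μ) = 0.579322 / (2 × 0.0059) = 49.10 Myr.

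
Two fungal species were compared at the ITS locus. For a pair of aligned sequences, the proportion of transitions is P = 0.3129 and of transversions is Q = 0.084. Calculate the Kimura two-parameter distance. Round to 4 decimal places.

0.6646

Under the Kimura two-parameter model, d = −½ ln(1 − 2P − Q) − ¼ ln(1 − 2Q).
1 − 2P − Q = 0.2902, giving −½ ln(0.2902) = 0.618592.
1 − 2Q = 0.832, giving −¼ ln(0.832) = 0.045981.
d = 0.618592 + 0.045981 = 0.664573.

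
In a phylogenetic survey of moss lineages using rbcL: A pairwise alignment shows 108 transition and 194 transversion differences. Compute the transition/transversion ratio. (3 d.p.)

0.557

R = 108/194 = 0.556701… ≈ 0.557 (to 3 d.p.).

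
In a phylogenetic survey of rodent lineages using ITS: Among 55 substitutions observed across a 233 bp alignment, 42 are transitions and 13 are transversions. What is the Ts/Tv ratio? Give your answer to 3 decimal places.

R = 42/13 = 3.230769… ≈ 3.231 (to 3 d.p.).

3.231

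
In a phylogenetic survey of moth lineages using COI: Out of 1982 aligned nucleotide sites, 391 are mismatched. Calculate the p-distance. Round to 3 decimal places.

0.197

p = 391/1982 = 0.197275… ≈ 0.197 (to 3 d.p.).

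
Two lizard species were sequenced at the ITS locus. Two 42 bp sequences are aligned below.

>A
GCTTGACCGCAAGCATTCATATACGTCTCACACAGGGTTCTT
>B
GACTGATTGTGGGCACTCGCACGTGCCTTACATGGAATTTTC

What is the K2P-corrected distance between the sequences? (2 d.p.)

1.88

Of 42 sites, 20 differences are transitions and 1 are transversions, so P = 20/42 ≈ 0.47619 and Q = 1/42 ≈ 0.02381.
Under the Kimura two-parameter model, d = −½ ln(1 − 2P − Q) − ¼ ln(1 − 2Q).
1 − 2P − Q = 0.02381, giving −½ ln(0.02381) = 1.868825.
1 − 2Q = 0.95238, giving −¼ ln(0.95238) = 0.012198.
d = 1.868825 + 0.012198 = 1.881023.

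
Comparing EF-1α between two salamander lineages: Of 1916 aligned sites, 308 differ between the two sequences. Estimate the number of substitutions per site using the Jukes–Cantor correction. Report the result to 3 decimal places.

p = 308/1916 ≈ 0.160752.
d = −(3/4) ln(1 − 4p/3) = −0.75 ln(1 − 0.214336) = −0.75 ln(0.785664)
  = −0.75 × (-0.241226) = 0.180920 substitutions/site.

0.181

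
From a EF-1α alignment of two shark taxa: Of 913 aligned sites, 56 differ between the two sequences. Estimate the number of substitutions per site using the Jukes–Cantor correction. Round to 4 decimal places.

0.0640

p = 56/913 ≈ 0.061336.
d = −(3/4) ln(1 − 4p/3) = −0.75 ln(1 − 0.081781) = −0.75 ln(0.918219)
  = −0.75 × (-0.085319) = 0.063989 substitutions/site.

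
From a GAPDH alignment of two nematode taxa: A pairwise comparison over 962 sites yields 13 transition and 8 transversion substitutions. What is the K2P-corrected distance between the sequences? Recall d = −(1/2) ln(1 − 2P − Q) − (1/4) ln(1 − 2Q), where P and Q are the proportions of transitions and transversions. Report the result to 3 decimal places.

0.022

P = 13/962 ≈ 0.013514 and Q = 8/962 ≈ 0.008316.
Under the Kimura two-parameter model, d = −½ ln(1 − 2P − Q) − ¼ ln(1 − 2Q).
1 − 2P − Q = 0.964656, giving −½ ln(0.964656) = 0.017992.
1 − 2Q = 0.983368, giving −¼ ln(0.983368) = 0.004193.
d = 0.017992 + 0.004193 = 0.022185.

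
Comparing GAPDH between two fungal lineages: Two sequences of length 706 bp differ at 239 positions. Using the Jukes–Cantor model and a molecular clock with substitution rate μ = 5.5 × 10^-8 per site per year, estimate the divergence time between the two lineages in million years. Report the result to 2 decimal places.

4.09

p = 239/706 ≈ 0.338527.
d = −(3/4) ln(1 − 4p/3) = −0.75 ln(1 − 0.451369) = −0.75 ln(0.548631)
  = −0.75 × (-0.600329) = 0.450247 substitutions/site.
Under a molecular clock d = 2μt, so t = d/(2μ) = 0.450247 / (2 × 5.5 × 10^-8) = 4.09 million years.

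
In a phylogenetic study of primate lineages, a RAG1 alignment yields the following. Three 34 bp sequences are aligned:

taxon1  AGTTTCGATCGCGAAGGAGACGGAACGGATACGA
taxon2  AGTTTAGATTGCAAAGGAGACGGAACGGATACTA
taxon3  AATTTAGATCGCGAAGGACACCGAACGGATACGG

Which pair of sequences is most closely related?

taxon1 and taxon2

taxon1–taxon2: 4/34 differ, p = 0.118, d = 0.128.
taxon1–taxon3: 5/34 differ, p = 0.147, d = 0.164.
taxon2–taxon3: 7/34 differ, p = 0.206, d = 0.241.
The smallest distance is between taxon1 and taxon2.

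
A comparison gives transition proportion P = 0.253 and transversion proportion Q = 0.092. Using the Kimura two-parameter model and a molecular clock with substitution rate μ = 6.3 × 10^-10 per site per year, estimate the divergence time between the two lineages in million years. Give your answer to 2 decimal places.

Under the Kimura two-parameter model, d = −½ ln(1 − 2P − Q) − ¼ ln(1 − 2Q).
1 − 2P − Q = 0.402, giving −½ ln(0.402) = 0.455652.
1 − 2Q = 0.816, giving −¼ ln(0.816) = 0.050835.
d = 0.455652 + 0.050835 = 0.506487.
Under a molecular clock d = 2μt, so t = d/(2μ) = 0.506487 / (2 × 6.3 × 10^-10) = 401.97 million years.

401.97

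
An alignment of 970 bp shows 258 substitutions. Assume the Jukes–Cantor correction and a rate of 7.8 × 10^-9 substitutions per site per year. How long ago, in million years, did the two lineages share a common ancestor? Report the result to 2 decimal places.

21.06

p = 258/970 ≈ 0.265979.
d = −(3/4) ln(1 − 4p/3) = −0.75 ln(1 − 0.354639) = −0.75 ln(0.645361)
  = −0.75 × (-0.437945) = 0.328459 substitutions/site.
Under a molecular clock d = 2μt, so t = d/(2μ) = 0.328459 / (2 × 7.8 × 10^-9) = 21.06 million years.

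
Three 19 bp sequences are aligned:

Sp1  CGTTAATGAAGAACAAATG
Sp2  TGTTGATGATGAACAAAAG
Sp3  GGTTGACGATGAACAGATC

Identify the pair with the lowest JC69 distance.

Sp1–Sp2: 4/19 differ, p = 0.211, d = 0.247.
Sp1–Sp3: 6/19 differ, p = 0.316, d = 0.410.
Sp2–Sp3: 5/19 differ, p = 0.263, d = 0.324.
The smallest distance is between Sp1 and Sp2.

Sp1 and Sp2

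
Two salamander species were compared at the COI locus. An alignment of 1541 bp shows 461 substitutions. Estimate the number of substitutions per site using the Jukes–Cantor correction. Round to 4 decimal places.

p = 461/1541 ≈ 0.299156.
d = −(3/4) ln(1 − 4p/3) = −0.75 ln(1 − 0.398875) = −0.75 ln(0.601125)
  = −0.75 × (-0.508952) = 0.381714 substitutions/site.

0.3817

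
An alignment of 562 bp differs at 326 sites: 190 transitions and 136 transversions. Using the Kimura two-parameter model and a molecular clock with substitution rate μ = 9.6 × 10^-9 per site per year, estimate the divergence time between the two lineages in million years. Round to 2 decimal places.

P = 190/562 ≈ 0.338078 and Q = 136/562 ≈ 0.241993.
Under the Kimura two-parameter model, d = −½ ln(1 − 2P − Q) − ¼ ln(1 − 2Q).
1 − 2P − Q = 0.081851, giving −½ ln(0.081851) = 1.251427.
1 − 2Q = 0.516014, giving −¼ ln(0.516014) = 0.165405.
d = 1.251427 + 0.165405 = 1.416832.
Under a molecular clock d = 2μt, so t = d/(2μ) = 1.416832 / (2 × 9.6 × 10^-9) = 73.79 million years.

73.79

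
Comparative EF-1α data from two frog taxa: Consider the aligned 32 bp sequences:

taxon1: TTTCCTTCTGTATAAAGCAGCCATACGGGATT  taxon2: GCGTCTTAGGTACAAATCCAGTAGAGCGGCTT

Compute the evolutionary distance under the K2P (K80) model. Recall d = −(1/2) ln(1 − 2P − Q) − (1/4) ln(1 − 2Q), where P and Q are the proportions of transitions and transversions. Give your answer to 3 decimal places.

Of 32 sites, 5 differences are transitions and 11 are transversions, so P = 5/32 = 0.15625 and Q = 11/32 = 0.34375.
Under the Kimura two-parameter model, d = −½ ln(1 − 2P − Q) − ¼ ln(1 − 2Q).
1 − 2P − Q = 0.34375, giving −½ ln(0.34375) = 0.533920.
1 − 2Q = 0.3125, giving −¼ ln(0.3125) = 0.290788.
d = 0.533920 + 0.290788 = 0.824708.

0.825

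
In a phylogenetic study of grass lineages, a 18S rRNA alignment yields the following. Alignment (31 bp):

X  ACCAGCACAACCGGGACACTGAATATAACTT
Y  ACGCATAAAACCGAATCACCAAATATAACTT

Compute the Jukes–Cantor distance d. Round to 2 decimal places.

0.42

The sequences differ at 10 of 31 sites (3, 4, 5, 6, 8, 14, 15, 16, 20, 21), so p = 10/31 ≈ 0.322581.
d = −(3/4) ln(1 − 4p/3) = −0.75 ln(1 − 0.430108) = −0.75 ln(0.569892)
  = −0.75 × (-0.562308) = 0.421731 substitutions/site.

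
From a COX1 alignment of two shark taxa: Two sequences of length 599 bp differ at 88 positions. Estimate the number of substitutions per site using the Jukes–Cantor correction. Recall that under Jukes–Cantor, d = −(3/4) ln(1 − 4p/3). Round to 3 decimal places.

p = 88/599 ≈ 0.146912.
d = −(3/4) ln(1 − 4p/3) = −0.75 ln(1 − 0.195883) = −0.75 ln(0.804117)
  = −0.75 × (-0.218010) = 0.163508 substitutions/site.

0.164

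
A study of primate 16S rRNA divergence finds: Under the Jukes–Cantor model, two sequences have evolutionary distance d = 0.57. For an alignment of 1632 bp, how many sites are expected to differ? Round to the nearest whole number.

652

Invert JC69: p = (3/4)(1 − e^(−4d/3)) = 0.75 × (1 − e^(-0.76)) = 0.75 × (1 − 0.467666) = 0.399251.
Expected differing sites = pL ≈ 0.399251 × 1632 = 651.577632 ≈ 652.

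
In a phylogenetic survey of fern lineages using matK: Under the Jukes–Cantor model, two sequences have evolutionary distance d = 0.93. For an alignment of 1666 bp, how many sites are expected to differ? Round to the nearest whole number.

Invert JC69: p = (3/4)(1 − e^(−4d/3)) = 0.75 × (1 − e^(-1.24)) = 0.75 × (1 − 0.289384) = 0.532962.
Expected differing sites = pL ≈ 0.532962 × 1666 = 887.914692 ≈ 888.

888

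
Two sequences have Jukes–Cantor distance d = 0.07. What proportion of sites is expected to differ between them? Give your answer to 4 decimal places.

0.0668

p = (3/4)(1 − e^(−4d/3)) = 0.75 × (1 − e^(-0.093333)) = 0.75 × (1 − 0.910890) = 0.066833.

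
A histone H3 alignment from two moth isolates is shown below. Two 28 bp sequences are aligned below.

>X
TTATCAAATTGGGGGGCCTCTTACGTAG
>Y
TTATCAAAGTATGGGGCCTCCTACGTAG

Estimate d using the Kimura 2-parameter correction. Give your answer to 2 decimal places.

Of 28 sites, 2 differences are transitions and 2 are transversions, so P = 2/28 ≈ 0.071429 and Q = 2/28 ≈ 0.071429.
Under the Kimura two-parameter model, d = −½ ln(1 − 2P − Q) − ¼ ln(1 − 2Q).
1 − 2P − Q = 0.785713, giving −½ ln(0.785713) = 0.120582.
1 − 2Q = 0.857142, giving −¼ ln(0.857142) = 0.038538.
d = 0.120582 + 0.038538 = 0.159120.

0.16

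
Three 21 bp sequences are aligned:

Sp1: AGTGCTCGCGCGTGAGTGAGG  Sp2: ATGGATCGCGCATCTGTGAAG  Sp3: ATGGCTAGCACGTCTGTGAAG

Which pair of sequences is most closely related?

Sp2 and Sp3

Sp1–Sp2: 7/21 differ, p = 0.333, d = 0.441.
Sp1–Sp3: 7/21 differ, p = 0.333, d = 0.441.
Sp2–Sp3: 4/21 differ, p = 0.190, d = 0.220.
The smallest distance is between Sp2 and Sp3.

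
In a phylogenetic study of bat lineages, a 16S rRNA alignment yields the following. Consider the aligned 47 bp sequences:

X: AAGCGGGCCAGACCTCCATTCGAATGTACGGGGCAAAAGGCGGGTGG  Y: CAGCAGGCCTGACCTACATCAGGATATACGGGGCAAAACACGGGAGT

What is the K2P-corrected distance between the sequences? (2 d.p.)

Of 47 sites, 5 differences are transitions and 7 are transversions, so P = 5/47 ≈ 0.106383 and Q = 7/47 ≈ 0.148936.
Under the Kimura two-parameter model, d = −½ ln(1 − 2P − Q) − ¼ ln(1 − 2Q).
1 − 2P − Q = 0.638298, giving −½ ln(0.638298) = 0.224475.
1 − 2Q = 0.702128, giving −¼ ln(0.702128) = 0.088410.
d = 0.224475 + 0.088410 = 0.312885.

0.31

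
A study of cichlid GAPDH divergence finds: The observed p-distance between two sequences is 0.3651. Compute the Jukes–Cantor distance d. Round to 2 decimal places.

d = −(3/4) ln(1 − 4p/3) = −0.75 ln(1 − 0.4868) = −0.75 ln(0.5132)
  = −0.75 × (-0.667090) = 0.500318 substitutions/site.

0.50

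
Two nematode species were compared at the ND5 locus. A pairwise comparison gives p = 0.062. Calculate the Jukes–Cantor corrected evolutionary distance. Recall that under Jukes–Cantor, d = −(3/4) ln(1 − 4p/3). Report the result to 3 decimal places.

0.065

d = −(3/4) ln(1 − 4p/3) = −0.75 ln(1 − 0.082667) = −0.75 ln(0.917333)
  = −0.75 × (-0.086285) = 0.064714 substitutions/site.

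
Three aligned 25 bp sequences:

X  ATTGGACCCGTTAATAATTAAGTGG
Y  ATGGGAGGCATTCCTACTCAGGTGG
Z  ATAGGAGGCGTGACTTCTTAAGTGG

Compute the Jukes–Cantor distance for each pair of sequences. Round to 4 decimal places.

X–Y: 9/25 sites differ → p = 0.36, d = −0.75 ln(1 − 0.48) = 0.490445 ≈ 0.4904.
X–Z: 7/25 sites differ → p = 0.28, d = −0.75 ln(1 − 0.373333) = 0.350505 ≈ 0.3505.
Y–Z: 7/25 sites differ → p = 0.28, d = −0.75 ln(1 − 0.373333) = 0.350505 ≈ 0.3505.

d(X,Y) = 0.4904, d(X,Z) = 0.3505, d(Y,Z) = 0.3505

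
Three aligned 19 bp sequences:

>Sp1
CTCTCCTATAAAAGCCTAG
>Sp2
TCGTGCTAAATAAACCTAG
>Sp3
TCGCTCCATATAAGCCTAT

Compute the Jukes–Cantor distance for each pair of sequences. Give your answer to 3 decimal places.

Sp1–Sp2: 7/19 sites differ → p ≈ 0.368421, d = −0.75 ln(1 − 0.491228) = 0.506816 ≈ 0.507.
Sp1–Sp3: 8/19 sites differ → p ≈ 0.421053, d = −0.75 ln(1 − 0.561404) = 0.618132 ≈ 0.618.
Sp2–Sp3: 6/19 sites differ → p ≈ 0.315789, d = −0.75 ln(1 − 0.421052) = 0.409907 ≈ 0.410.

d(Sp1,Sp2) = 0.507, d(Sp1,Sp3) = 0.618, d(Sp2,Sp3) = 0.410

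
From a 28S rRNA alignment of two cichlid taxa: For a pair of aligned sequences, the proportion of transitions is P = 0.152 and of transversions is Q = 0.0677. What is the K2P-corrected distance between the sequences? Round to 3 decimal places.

0.269

Under the Kimura two-parameter model, d = −½ ln(1 − 2P − Q) − ¼ ln(1 − 2Q).
1 − 2P − Q = 0.6283, giving −½ ln(0.6283) = 0.232369.
1 − 2Q = 0.8646, giving −¼ ln(0.8646) = 0.036372.
d = 0.232369 + 0.036372 = 0.268741.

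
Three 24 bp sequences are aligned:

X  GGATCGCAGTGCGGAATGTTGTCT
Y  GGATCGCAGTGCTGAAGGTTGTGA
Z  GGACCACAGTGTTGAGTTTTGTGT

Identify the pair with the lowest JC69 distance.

X and Y

X–Y: 4/24 differ, p = 0.167, d = 0.188.
X–Z: 7/24 differ, p = 0.292, d = 0.369.
Y–Z: 7/24 differ, p = 0.292, d = 0.369.
The smallest distance is between X and Y.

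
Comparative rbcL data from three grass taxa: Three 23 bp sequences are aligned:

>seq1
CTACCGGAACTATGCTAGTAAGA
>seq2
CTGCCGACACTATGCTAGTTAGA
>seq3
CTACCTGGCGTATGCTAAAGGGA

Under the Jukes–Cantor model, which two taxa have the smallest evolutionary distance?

seq1 and seq2

seq1–seq2: 4/23 differ, p = 0.174, d = 0.198.
seq1–seq3: 8/23 differ, p = 0.348, d = 0.467.
seq2–seq3: 10/23 differ, p = 0.435, d = 0.650.
The smallest distance is between seq1 and seq2.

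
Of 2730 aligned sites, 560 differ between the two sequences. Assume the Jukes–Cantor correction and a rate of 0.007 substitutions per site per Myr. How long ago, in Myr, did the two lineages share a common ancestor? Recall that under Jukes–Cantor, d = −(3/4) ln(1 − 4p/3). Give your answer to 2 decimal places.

17.12

p = 560/2730 ≈ 0.205128.
d = −(3/4) ln(1 − 4p/3) = −0.75 ln(1 − 0.273504) = −0.75 ln(0.726496)
  = −0.75 × (-0.319522) = 0.239642 substitutions/site.
Under a molecular clock d = 2μt, so t = d/(2μ) = 0.239642 / (2 × 0.007) = 17.12 Myr.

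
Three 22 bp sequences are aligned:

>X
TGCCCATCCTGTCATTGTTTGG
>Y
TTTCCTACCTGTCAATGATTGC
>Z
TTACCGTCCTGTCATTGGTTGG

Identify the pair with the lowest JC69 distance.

X–Y: 7/22 differ, p = 0.318, d = 0.414.
X–Z: 4/22 differ, p = 0.182, d = 0.208.
Y–Z: 6/22 differ, p = 0.273, d = 0.339.
The smallest distance is between X and Z.

X and Z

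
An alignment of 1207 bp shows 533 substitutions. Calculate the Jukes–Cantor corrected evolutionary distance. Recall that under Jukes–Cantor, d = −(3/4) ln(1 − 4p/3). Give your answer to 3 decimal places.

p = 533/1207 ≈ 0.441591.
d = −(3/4) ln(1 − 4p/3) = −0.75 ln(1 − 0.588788) = −0.75 ln(0.411212)
  = −0.75 × (-0.888646) = 0.666485 substitutions/site.

0.666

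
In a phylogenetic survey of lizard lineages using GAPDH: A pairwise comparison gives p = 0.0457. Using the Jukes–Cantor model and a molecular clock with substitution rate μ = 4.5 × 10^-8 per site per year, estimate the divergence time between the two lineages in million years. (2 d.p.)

d = −(3/4) ln(1 − 4p/3) = −0.75 ln(1 − 0.060933) = −0.75 ln(0.939067)
  = −0.75 × (-0.062868) = 0.047151 substitutions/site.
Under a molecular clock d = 2μt, so t = d/(2μ) = 0.047151 / (2 × 4.5 × 10^-8) = 0.52 million years.

0.52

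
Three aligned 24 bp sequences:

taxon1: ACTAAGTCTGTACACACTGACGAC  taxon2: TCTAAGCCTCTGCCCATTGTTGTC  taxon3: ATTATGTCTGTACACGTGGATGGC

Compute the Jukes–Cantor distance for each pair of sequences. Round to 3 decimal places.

d(taxon1,taxon2) = 0.520, d(taxon1,taxon3) = 0.369, d(taxon2,taxon3) = 0.708

taxon1–taxon2: 9/24 sites differ → p = 0.375, d = −0.75 ln(1 − 0.5) = 0.519860 ≈ 0.520.
taxon1–taxon3: 7/24 sites differ → p ≈ 0.291667, d = −0.75 ln(1 − 0.388889) = 0.369358 ≈ 0.369.
taxon2–taxon3: 11/24 sites differ → p ≈ 0.458333, d = −0.75 ln(1 − 0.611111) = 0.708346 ≈ 0.708.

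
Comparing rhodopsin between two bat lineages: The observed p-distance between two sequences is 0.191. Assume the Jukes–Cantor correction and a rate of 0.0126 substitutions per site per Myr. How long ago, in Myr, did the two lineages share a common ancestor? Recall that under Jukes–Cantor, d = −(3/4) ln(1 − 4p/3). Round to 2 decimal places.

d = −(3/4) ln(1 − 4p/3) = −0.75 ln(1 − 0.254667) = −0.75 ln(0.745333)
  = −0.75 × (-0.293924) = 0.220443 substitutions/site.
Under a molecular clock d = 2μt, so t = d/(2μ) = 0.220443 / (2 × 0.0126) = 8.75 Myr.

8.75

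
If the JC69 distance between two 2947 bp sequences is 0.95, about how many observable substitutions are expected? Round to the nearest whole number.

1587

Invert JC69: p = (3/4)(1 − e^(−4d/3)) = 0.75 × (1 − e^(-1.266667)) = 0.75 × (1 − 0.281769) = 0.538673.
Expected differing sites = pL ≈ 0.538673 × 2947 = 1587.469331 ≈ 1587.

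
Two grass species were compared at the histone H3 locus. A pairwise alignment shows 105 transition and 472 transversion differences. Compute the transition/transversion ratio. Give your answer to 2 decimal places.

0.22

R = 105/472 = 0.222457… ≈ 0.22 (to 2 d.p.).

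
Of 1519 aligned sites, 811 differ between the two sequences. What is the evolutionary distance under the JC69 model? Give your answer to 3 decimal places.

p = 811/1519 ≈ 0.533904.
d = −(3/4) ln(1 − 4p/3) = −0.75 ln(1 − 0.711872) = −0.75 ln(0.288128)
  = −0.75 × (-1.244350) = 0.933263 substitutions/site.

0.933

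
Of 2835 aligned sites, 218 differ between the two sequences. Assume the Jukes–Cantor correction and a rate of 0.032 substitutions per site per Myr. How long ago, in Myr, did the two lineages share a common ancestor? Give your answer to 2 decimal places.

1.27

p = 218/2835 ≈ 0.076896.
d = −(3/4) ln(1 − 4p/3) = −0.75 ln(1 − 0.102528) = −0.75 ln(0.897472)
  = −0.75 × (-0.108173) = 0.081130 substitutions/site.
Under a molecular clock d = 2μt, so t = d/(2μ) = 0.081130 / (2 × 0.032) = 1.27 Myr.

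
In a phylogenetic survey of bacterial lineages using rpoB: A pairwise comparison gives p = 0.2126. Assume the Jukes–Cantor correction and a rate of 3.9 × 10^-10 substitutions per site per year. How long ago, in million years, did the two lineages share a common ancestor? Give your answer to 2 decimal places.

320.51

d = −(3/4) ln(1 − 4p/3) = −0.75 ln(1 − 0.283467) = −0.75 ln(0.716533)
  = −0.75 × (-0.333331) = 0.249998 substitutions/site.
Under a molecular clock d = 2μt, so t = d/(2μ) = 0.249998 / (2 × 3.9 × 10^-10) = 320.51 million years.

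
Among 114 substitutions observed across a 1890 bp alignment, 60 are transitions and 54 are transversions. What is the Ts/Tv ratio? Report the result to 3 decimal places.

1.111

R = 60/54 = 1.111111… ≈ 1.111 (to 3 d.p.).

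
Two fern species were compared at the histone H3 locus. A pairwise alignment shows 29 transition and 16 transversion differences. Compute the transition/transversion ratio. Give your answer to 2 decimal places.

R = 29/16 = 1.8125 ≈ 1.81 (to 2 d.p.).

1.81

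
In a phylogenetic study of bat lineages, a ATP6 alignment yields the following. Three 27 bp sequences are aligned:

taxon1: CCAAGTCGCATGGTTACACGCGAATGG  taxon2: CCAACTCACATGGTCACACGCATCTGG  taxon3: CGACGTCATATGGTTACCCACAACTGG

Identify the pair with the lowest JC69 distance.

taxon1 and taxon2

taxon1–taxon2: 6/27 differ, p = 0.222, d = 0.264.
taxon1–taxon3: 8/27 differ, p = 0.296, d = 0.377.
taxon2–taxon3: 8/27 differ, p = 0.296, d = 0.377.
The smallest distance is between taxon1 and taxon2.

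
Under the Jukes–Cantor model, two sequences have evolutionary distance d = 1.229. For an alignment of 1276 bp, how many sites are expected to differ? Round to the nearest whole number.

771

Invert JC69: p = (3/4)(1 − e^(−4d/3)) = 0.75 × (1 − e^(-1.638667)) = 0.75 × (1 − 0.194239) = 0.604321.
Expected differing sites = pL ≈ 0.604321 × 1276 = 771.113596 ≈ 771.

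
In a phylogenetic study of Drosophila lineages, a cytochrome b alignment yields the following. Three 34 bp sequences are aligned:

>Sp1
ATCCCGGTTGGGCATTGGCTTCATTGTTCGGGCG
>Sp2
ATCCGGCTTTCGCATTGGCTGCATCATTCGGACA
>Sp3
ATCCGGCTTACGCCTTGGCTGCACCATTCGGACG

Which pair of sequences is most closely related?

Sp2 and Sp3

Sp1–Sp2: 9/34 differ, p = 0.265, d = 0.326.
Sp1–Sp3: 10/34 differ, p = 0.294, d = 0.373.
Sp2–Sp3: 4/34 differ, p = 0.118, d = 0.128.
The smallest distance is between Sp2 and Sp3.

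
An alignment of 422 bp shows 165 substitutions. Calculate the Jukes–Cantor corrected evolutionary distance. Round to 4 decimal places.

p = 165/422 ≈ 0.390995.
d = −(3/4) ln(1 − 4p/3) = −0.75 ln(1 − 0.521327) = −0.75 ln(0.478673)
  = −0.75 × (-0.736738) = 0.552554 substitutions/site.

0.5526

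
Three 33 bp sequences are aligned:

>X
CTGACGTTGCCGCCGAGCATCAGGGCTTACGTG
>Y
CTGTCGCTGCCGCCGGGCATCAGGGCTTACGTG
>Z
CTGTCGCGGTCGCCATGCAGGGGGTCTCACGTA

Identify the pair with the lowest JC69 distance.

X–Y: 3/33 differ, p = 0.091, d = 0.097.
X–Z: 12/33 differ, p = 0.364, d = 0.497.
Y–Z: 10/33 differ, p = 0.303, d = 0.388.
The smallest distance is between X and Y.

X and Y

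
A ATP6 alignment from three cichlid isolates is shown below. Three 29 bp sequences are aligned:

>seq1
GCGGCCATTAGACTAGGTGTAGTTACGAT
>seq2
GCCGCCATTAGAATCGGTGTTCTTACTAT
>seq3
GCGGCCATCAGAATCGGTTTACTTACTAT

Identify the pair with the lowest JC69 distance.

seq1–seq2: 6/29 differ, p = 0.207, d = 0.242.
seq1–seq3: 6/29 differ, p = 0.207, d = 0.242.
seq2–seq3: 4/29 differ, p = 0.138, d = 0.152.
The smallest distance is between seq2 and seq3.

seq2 and seq3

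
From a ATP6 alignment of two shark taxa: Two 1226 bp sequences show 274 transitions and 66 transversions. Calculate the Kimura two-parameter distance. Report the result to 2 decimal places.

P = 274/1226 ≈ 0.223491 and Q = 66/1226 ≈ 0.053834.
Under the Kimura two-parameter model, d = −½ ln(1 − 2P − Q) − ¼ ln(1 − 2Q).
1 − 2P − Q = 0.499184, giving −½ ln(0.499184) = 0.347390.
1 − 2Q = 0.892332, giving −¼ ln(0.892332) = 0.028479.
d = 0.347390 + 0.028479 = 0.375869.

0.38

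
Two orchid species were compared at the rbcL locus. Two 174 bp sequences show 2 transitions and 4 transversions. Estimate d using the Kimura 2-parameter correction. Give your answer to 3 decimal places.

P = 2/174 ≈ 0.011494 and Q = 4/174 ≈ 0.022989.
Under the Kimura two-parameter model, d = −½ ln(1 − 2P − Q) − ¼ ln(1 − 2Q).
1 − 2P − Q = 0.954023, giving −½ ln(0.954023) = 0.023534.
1 − 2Q = 0.954022, giving −¼ ln(0.954022) = 0.011767.
d = 0.023534 + 0.011767 = 0.035301.

0.035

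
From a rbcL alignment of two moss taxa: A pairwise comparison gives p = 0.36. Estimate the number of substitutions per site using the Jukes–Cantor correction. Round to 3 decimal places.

0.490

d = −(3/4) ln(1 − 4p/3) = −0.75 ln(1 − 0.48) = −0.75 ln(0.52)
  = −0.75 × (-0.653926) = 0.490445 substitutions/site.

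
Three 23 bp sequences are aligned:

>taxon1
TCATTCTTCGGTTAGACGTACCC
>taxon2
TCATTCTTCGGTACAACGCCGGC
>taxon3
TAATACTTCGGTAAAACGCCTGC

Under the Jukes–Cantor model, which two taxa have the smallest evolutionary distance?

taxon1–taxon2: 7/23 differ, p = 0.304, d = 0.390.
taxon1–taxon3: 8/23 differ, p = 0.348, d = 0.467.
taxon2–taxon3: 4/23 differ, p = 0.174, d = 0.198.
The smallest distance is between taxon2 and taxon3.

taxon2 and taxon3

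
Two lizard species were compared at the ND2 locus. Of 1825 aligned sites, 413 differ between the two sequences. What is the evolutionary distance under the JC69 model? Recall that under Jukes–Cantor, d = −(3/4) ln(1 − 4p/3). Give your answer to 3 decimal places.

0.269

p = 413/1825 ≈ 0.226301.
d = −(3/4) ln(1 − 4p/3) = −0.75 ln(1 − 0.301735) = −0.75 ln(0.698265)
  = −0.75 × (-0.359157) = 0.269368 substitutions/site.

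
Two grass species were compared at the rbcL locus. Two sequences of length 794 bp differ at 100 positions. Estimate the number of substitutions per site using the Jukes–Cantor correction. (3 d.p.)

0.138

p = 100/794 ≈ 0.125945.
d = −(3/4) ln(1 − 4p/3) = −0.75 ln(1 − 0.167927) = −0.75 ln(0.832073)
  = −0.75 × (-0.183835) = 0.137876 substitutions/site.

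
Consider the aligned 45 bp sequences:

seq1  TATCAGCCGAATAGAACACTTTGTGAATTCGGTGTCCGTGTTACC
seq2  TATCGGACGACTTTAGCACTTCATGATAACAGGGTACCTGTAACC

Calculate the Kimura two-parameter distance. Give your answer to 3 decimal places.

0.482

Of 45 sites, 5 differences are transitions and 11 are transversions, so P = 5/45 ≈ 0.111111 and Q = 11/45 ≈ 0.244444.
Under the Kimura two-parameter model, d = −½ ln(1 − 2P − Q) − ¼ ln(1 − 2Q).
1 − 2P − Q = 0.533334, giving −½ ln(0.533334) = 0.314304.
1 − 2Q = 0.511112, giving −¼ ln(0.511112) = 0.167792.
d = 0.314304 + 0.167792 = 0.482096.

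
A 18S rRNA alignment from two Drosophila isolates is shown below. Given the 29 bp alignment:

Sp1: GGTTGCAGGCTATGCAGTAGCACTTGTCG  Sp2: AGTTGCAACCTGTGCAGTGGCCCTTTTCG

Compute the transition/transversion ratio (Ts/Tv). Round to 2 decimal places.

1.33

Transitions are A↔G and C↔T; transversions are all other mismatches.
Transitions: 4. Transversions: 3.
R = 4/3 = 1.333333… ≈ 1.33 (to 2 d.p.).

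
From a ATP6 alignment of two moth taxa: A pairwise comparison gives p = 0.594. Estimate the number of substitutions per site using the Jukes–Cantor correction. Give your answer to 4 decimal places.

1.1777

d = −(3/4) ln(1 − 4p/3) = −0.75 ln(1 − 0.792) = −0.75 ln(0.208)
  = −0.75 × (-1.570217) = 1.177663 substitutions/site.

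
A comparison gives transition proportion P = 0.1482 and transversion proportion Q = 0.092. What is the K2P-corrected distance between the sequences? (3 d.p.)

Under the Kimura two-parameter model, d = −½ ln(1 − 2P − Q) − ¼ ln(1 − 2Q).
1 − 2P − Q = 0.6116, giving −½ ln(0.6116) = 0.245838.
1 − 2Q = 0.816, giving −¼ ln(0.816) = 0.050835.
d = 0.245838 + 0.050835 = 0.296673.

0.297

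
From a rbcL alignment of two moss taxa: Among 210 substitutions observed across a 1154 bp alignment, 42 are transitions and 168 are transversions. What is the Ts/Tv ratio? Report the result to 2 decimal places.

R = 42/168 = 0.25.

0.25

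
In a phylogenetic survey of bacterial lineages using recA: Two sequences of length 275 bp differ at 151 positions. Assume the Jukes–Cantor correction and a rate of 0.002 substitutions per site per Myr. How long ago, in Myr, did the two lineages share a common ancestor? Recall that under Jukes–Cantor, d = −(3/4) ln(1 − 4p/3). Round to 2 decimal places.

p = 151/275 ≈ 0.549091.
d = −(3/4) ln(1 − 4p/3) = −0.75 ln(1 − 0.732121) = −0.75 ln(0.267879)
  = −0.75 × (-1.317220) = 0.987915 substitutions/site.
Under a molecular clock d = 2μt, so t = d/(2μ) = 0.987915 / (2 × 0.002) = 246.98 Myr.

246.98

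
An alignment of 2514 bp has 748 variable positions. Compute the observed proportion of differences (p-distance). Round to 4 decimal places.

p = 748/2514 = 0.297533… ≈ 0.2975 (to 4 d.p.).

0.2975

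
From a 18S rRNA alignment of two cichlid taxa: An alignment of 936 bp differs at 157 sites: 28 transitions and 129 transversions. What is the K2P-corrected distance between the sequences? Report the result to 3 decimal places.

P = 28/936 ≈ 0.029915 and Q = 129/936 ≈ 0.137821.
Under the Kimura two-parameter model, d = −½ ln(1 − 2P − Q) − ¼ ln(1 − 2Q).
1 − 2P − Q = 0.802349, giving −½ ln(0.802349) = 0.110106.
1 − 2Q = 0.724358, giving −¼ ln(0.724358) = 0.080617.
d = 0.110106 + 0.080617 = 0.190723.

0.191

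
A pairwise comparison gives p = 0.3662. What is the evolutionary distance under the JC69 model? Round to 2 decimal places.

d = −(3/4) ln(1 − 4p/3) = −0.75 ln(1 − 0.488267) = −0.75 ln(0.511733)
  = −0.75 × (-0.669952) = 0.502464 substitutions/site.

0.50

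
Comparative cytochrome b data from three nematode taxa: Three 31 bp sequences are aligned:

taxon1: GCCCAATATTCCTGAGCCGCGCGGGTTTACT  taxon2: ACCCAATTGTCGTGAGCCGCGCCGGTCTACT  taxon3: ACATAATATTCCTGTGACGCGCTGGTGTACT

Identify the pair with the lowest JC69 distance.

taxon1 and taxon2

taxon1–taxon2: 6/31 differ, p = 0.194, d = 0.224.
taxon1–taxon3: 7/31 differ, p = 0.226, d = 0.269.
taxon2–taxon3: 9/31 differ, p = 0.290, d = 0.367.
The smallest distance is between taxon1 and taxon2.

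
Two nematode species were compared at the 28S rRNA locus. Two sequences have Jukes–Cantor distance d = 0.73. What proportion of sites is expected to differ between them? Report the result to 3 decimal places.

0.467

p = (3/4)(1 − e^(−4d/3)) = 0.75 × (1 − e^(-0.973333)) = 0.75 × (1 − 0.377822) = 0.466634.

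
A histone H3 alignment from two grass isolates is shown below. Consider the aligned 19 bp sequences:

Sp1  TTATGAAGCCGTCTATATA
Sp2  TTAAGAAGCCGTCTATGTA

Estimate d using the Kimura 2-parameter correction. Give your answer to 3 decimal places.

0.114

Of 19 sites, 1 differences are transitions and 1 are transversions, so P = 1/19 ≈ 0.052632 and Q = 1/19 ≈ 0.052632.
Under the Kimura two-parameter model, d = −½ ln(1 − 2P − Q) − ¼ ln(1 − 2Q).
1 − 2P − Q = 0.842104, giving −½ ln(0.842104) = 0.085926.
1 − 2Q = 0.894736, giving −¼ ln(0.894736) = 0.027807.
d = 0.085926 + 0.027807 = 0.113733.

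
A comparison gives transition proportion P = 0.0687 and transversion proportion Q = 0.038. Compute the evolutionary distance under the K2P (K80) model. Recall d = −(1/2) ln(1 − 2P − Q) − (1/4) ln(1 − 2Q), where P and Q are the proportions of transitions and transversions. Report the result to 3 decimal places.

0.116

Under the Kimura two-parameter model, d = −½ ln(1 − 2P − Q) − ¼ ln(1 − 2Q).
1 − 2P − Q = 0.8246, giving −½ ln(0.8246) = 0.096428.
1 − 2Q = 0.924, giving −¼ ln(0.924) = 0.019761.
d = 0.096428 + 0.019761 = 0.116189.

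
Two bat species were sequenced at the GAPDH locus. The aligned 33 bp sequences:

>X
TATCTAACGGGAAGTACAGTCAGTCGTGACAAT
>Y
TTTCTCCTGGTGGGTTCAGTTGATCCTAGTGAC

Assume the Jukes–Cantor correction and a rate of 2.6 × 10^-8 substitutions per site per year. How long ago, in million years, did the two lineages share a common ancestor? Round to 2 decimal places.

The sequences differ at 17 of 33 sites, so p = 17/33 ≈ 0.515152.
d = −(3/4) ln(1 − 4p/3) = −0.75 ln(1 − 0.686869) = −0.75 ln(0.313131)
  = −0.75 × (-1.161134) = 0.870851 substitutions/site.
Under a molecular clock d = 2μt, so t = d/(2μ) = 0.870851 / (2 × 2.6 × 10^-8) = 16.75 million years.

16.75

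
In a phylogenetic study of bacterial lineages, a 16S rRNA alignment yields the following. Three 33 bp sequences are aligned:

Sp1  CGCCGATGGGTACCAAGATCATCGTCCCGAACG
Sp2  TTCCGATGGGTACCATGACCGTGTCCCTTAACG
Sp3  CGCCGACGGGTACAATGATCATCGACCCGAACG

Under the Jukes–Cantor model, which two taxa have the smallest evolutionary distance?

Sp1 and Sp3

Sp1–Sp2: 10/33 differ, p = 0.303, d = 0.388.
Sp1–Sp3: 4/33 differ, p = 0.121, d = 0.132.
Sp2–Sp3: 11/33 differ, p = 0.333, d = 0.441.
The smallest distance is between Sp1 and Sp3.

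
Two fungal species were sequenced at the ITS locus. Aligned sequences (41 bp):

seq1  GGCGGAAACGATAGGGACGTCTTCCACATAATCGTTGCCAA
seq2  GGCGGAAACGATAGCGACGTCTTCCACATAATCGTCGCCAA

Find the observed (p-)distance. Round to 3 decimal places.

The sequences differ at 2 of 41 positions (sites 15, 36).
p = 2/41 = 0.048780… ≈ 0.049 (to 3 d.p.).

0.049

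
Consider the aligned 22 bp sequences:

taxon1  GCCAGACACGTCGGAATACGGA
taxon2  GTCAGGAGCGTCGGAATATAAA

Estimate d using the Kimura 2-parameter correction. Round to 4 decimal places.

Of 22 sites, 6 differences are transitions and 1 are transversions, so P = 6/22 ≈ 0.272727 and Q = 1/22 ≈ 0.045455.
Under the Kimura two-parameter model, d = −½ ln(1 − 2P − Q) − ¼ ln(1 − 2Q).
1 − 2P − Q = 0.409091, giving −½ ln(0.409091) = 0.446909.
1 − 2Q = 0.90909, giving −¼ ln(0.90909) = 0.023828.
d = 0.446909 + 0.023828 = 0.470737.

0.4707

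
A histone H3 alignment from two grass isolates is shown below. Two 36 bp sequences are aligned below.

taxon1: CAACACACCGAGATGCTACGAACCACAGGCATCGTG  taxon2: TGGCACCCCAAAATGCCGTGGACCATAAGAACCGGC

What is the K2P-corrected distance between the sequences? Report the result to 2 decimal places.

0.81

Of 36 sites, 12 differences are transitions and 4 are transversions, so P = 12/36 ≈ 0.333333 and Q = 4/36 ≈ 0.111111.
Under the Kimura two-parameter model, d = −½ ln(1 − 2P − Q) − ¼ ln(1 − 2Q).
1 − 2P − Q = 0.222223, giving −½ ln(0.222223) = 0.752037.
1 − 2Q = 0.777778, giving −¼ ln(0.777778) = 0.062829.
d = 0.752037 + 0.062829 = 0.814866.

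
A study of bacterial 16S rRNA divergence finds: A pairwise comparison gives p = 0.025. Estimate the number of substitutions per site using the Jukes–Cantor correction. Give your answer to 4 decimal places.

d = −(3/4) ln(1 − 4p/3) = −0.75 ln(1 − 0.033333) = −0.75 ln(0.966667)
  = −0.75 × (-0.033901) = 0.025426 substitutions/site.

0.0254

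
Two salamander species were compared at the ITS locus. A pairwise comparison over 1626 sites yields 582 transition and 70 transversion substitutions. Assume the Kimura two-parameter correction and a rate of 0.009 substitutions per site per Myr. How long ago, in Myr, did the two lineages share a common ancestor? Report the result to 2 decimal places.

P = 582/1626 ≈ 0.357934 and Q = 70/1626 ≈ 0.04305.
Under the Kimura two-parameter model, d = −½ ln(1 − 2P − Q) − ¼ ln(1 − 2Q).
1 − 2P − Q = 0.241082, giving −½ ln(0.241082) = 0.711309.
1 − 2Q = 0.9139, giving −¼ ln(0.9139) = 0.022509.
d = 0.711309 + 0.022509 = 0.733818.
Under a molecular clock d = 2μt, so t = d/(2μ) = 0.733818 / (2 × 0.009) = 40.77 Myr.

40.77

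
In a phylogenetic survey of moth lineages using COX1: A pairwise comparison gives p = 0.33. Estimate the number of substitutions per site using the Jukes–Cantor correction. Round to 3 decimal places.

0.435

d = −(3/4) ln(1 − 4p/3) = −0.75 ln(1 − 0.44) = −0.75 ln(0.56)
  = −0.75 × (-0.579818) = 0.434864 substitutions/site.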